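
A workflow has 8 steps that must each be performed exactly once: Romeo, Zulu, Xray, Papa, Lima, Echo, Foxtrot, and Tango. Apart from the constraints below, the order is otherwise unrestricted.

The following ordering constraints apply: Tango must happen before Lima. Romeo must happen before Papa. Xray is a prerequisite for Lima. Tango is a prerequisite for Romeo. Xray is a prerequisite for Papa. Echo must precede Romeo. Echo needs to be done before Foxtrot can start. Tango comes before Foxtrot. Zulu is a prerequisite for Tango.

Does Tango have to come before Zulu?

No

There is a chain Zulu → Tango, which puts Zulu before Tango.
So Tango never precedes Zulu.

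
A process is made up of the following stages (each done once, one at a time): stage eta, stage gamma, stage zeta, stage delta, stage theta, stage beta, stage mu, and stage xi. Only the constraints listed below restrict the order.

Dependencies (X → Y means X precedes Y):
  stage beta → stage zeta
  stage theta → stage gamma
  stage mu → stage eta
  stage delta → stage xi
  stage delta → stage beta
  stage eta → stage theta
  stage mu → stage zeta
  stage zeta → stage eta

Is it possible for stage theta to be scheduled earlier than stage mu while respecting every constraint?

There is a dependency chain stage mu → stage eta → stage theta, so stage theta always comes after stage mu.
Hence stage theta can never be scheduled before stage mu.

No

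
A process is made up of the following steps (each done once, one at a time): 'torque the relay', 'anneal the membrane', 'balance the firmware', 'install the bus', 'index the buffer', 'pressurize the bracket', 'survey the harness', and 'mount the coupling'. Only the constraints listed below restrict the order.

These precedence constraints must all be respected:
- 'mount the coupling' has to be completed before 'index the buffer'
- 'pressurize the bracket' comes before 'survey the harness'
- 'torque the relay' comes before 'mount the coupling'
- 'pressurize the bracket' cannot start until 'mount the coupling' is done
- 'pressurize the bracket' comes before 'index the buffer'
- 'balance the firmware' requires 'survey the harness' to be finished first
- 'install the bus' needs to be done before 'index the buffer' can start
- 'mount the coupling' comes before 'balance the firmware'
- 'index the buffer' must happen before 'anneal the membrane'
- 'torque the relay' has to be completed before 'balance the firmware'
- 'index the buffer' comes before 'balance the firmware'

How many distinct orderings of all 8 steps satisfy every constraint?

22

The steps with no prerequisites are 'torque the relay', 'install the bus'; any of them can be placed first.
Enumerating by repeatedly choosing an available step (one whose prerequisites are all placed) gives 22 distinct complete orderings.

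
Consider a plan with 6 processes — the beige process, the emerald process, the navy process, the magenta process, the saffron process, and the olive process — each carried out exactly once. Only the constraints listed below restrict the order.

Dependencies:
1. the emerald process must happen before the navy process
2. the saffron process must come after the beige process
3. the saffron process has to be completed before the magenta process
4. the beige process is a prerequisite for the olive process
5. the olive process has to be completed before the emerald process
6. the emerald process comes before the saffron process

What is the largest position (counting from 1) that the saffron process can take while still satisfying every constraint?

Following the constraints forward from the saffron process, its only required successor is the magenta process.
So at least 1 process follows the saffron process, putting the saffron process no later than position 5. That position is achievable by scheduling everything else first.

5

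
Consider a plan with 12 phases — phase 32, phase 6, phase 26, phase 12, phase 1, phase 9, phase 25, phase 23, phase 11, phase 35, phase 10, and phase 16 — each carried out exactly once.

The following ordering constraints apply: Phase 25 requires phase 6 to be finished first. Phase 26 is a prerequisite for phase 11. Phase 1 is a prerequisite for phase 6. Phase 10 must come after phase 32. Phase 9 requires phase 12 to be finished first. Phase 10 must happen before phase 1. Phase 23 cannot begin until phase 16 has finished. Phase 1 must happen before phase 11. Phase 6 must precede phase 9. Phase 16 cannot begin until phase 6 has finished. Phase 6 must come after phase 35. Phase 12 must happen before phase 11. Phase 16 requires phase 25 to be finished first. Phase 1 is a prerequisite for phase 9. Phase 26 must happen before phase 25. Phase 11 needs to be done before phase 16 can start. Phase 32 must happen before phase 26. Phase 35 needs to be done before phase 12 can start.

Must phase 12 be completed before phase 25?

Phase 12 and phase 25 are not related by any chain of constraints.
There exist valid orderings with phase 25 before phase 12, so phase 12 is not required to come first.

No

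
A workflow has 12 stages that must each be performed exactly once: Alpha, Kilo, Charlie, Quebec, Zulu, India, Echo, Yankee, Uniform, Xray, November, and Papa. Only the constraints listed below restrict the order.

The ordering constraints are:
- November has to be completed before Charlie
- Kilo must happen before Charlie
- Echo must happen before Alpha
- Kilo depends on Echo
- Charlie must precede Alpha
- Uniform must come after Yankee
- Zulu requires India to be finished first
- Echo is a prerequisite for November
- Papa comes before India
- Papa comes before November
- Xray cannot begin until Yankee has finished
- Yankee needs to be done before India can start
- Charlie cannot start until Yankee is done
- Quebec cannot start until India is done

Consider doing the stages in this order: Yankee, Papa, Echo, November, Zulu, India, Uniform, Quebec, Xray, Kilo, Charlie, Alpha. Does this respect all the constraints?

No

The sequence places Zulu ahead of India.
But one of the constraints requires India before Zulu, so this ordering violates it.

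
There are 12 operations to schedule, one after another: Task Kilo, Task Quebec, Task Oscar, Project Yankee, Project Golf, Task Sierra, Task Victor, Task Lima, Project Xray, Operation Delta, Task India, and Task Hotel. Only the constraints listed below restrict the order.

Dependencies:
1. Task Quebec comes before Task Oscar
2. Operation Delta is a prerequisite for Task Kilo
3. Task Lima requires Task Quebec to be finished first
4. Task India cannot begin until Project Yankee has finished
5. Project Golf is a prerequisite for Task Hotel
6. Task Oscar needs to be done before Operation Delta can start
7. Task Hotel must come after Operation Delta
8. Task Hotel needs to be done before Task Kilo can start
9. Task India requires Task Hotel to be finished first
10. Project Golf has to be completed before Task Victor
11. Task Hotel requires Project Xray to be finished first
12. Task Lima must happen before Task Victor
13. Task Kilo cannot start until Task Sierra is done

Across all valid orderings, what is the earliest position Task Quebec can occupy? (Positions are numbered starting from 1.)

1

Task Quebec has no prerequisites at all, so it can go in position 1.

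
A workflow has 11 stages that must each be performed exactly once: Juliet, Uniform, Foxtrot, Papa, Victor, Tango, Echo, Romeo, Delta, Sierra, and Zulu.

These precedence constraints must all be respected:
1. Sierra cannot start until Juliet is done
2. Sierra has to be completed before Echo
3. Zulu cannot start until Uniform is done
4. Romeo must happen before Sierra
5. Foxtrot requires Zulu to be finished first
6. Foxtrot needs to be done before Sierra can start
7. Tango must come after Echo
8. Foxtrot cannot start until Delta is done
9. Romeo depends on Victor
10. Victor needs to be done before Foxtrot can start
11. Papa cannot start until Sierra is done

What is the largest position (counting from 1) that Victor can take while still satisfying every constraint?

Following every chain forward from Victor, the stages that must come later are Foxtrot, Papa, Tango, Echo, Romeo, Sierra — 6 of them.
With 6 mandatory successors out of 11 stages total, the latest slot for Victor is 11−6 = 5, and it's reachable by doing all non-successors before Victor.

5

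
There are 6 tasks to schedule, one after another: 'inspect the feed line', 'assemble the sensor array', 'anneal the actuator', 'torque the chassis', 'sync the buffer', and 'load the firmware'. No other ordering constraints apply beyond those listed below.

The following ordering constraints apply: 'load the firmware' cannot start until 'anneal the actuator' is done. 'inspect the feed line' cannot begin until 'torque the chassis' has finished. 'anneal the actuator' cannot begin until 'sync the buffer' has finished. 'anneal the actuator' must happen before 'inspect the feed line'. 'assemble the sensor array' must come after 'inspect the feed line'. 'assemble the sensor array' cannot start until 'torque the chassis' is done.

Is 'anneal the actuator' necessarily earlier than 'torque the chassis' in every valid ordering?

No

Nothing in the constraints links 'anneal the actuator' and 'torque the chassis'; they are unordered relative to each other.
So 'anneal the actuator' can come before 'torque the chassis' or after — it is not forced.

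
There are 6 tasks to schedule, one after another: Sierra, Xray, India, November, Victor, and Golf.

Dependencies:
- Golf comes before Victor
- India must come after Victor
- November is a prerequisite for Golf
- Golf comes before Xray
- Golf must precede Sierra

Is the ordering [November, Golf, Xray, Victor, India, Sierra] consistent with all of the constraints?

Yes

Every stated constraint is respected: Golf sits at position 2, ahead of Sierra at position 6, and each of the other listed pairs likewise has the predecessor earlier in the sequence.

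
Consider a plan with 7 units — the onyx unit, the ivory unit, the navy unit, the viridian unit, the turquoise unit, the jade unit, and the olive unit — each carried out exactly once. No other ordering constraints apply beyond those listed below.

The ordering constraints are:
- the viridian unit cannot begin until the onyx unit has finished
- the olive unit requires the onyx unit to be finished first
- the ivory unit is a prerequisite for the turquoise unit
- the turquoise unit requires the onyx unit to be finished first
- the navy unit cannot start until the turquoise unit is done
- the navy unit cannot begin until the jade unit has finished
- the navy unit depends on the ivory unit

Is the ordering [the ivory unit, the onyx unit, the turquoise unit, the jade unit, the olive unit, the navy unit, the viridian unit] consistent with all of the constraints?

Every stated constraint is respected: the onyx unit sits at position 2, ahead of the viridian unit at position 7, and each of the other listed pairs likewise has the predecessor earlier in the sequence.

Yes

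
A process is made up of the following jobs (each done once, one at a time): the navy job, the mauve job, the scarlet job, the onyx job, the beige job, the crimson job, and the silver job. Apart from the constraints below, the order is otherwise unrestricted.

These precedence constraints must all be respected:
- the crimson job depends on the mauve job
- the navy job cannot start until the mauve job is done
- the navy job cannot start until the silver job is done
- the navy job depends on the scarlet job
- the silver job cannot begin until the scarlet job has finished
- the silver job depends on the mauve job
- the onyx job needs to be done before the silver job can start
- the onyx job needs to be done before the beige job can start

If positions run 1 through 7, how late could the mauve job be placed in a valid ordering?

4

The jobs that are forced after the mauve job, directly or by a chain of constraints, are the navy job, the crimson job, the silver job. That's 3 jobs.
With 3 mandatory successors out of 7 jobs total, the latest slot for the mauve job is 7−3 = 4, and it's reachable by doing all non-successors before the mauve job.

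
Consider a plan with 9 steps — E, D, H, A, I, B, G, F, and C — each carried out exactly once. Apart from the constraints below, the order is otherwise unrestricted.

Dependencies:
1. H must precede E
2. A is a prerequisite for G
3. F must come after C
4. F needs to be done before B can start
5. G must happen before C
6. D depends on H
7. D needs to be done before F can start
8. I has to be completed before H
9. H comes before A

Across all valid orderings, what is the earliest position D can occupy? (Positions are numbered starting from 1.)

Every step that must precede D has to come before it. Tracing all chains that end at D, those steps are: H, I — 2 in total.
So at minimum 2 steps come before D, putting D no earlier than position 3. That position is achievable by scheduling exactly those predecessors first.

3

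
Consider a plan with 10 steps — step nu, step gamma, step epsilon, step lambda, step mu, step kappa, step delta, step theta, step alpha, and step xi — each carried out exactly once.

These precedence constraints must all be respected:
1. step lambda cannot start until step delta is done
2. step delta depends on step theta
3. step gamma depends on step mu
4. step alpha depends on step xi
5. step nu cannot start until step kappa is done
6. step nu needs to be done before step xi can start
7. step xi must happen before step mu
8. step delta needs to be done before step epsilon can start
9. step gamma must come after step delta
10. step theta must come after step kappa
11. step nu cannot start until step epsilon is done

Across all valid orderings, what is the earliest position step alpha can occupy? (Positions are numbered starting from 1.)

The steps that are forced before step alpha, directly or transitively, are step nu, step epsilon, step kappa, step delta, step theta, step xi. That's 6 steps.
So at minimum 6 steps come before step alpha, putting step alpha no earlier than position 7. That position is achievable by scheduling exactly those predecessors first.

7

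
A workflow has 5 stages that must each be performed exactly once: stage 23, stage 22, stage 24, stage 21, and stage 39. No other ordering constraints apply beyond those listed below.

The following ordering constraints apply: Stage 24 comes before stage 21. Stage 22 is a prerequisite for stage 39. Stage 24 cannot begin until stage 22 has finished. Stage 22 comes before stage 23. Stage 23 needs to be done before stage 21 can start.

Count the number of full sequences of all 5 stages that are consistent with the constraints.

8

Only stage 22 has no prerequisites, so it must go first.
Systematically extending each partial ordering one stage at a time and counting, there are 8 complete orderings.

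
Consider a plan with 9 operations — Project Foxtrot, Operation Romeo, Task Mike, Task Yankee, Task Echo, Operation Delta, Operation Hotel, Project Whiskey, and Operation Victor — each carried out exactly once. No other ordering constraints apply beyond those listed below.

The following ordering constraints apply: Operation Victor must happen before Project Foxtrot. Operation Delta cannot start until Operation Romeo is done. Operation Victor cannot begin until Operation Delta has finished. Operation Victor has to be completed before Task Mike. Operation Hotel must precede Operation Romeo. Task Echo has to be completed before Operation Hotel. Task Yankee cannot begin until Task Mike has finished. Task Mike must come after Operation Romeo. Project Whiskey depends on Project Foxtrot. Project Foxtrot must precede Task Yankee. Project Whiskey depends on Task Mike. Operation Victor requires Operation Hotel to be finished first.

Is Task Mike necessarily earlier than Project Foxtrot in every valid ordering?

Task Mike and Project Foxtrot are not related by any chain of constraints.
There exist valid orderings with Project Foxtrot before Task Mike, so Task Mike is not required to come first.

No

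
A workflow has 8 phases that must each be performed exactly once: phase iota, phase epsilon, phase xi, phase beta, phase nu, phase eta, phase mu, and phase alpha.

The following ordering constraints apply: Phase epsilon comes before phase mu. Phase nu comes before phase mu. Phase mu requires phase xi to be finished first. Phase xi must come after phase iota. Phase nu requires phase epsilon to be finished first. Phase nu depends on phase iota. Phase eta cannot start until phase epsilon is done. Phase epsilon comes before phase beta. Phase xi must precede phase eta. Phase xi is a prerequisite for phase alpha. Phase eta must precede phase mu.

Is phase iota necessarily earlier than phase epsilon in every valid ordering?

No

Nothing in the constraints links phase iota and phase epsilon; they are unordered relative to each other.
So phase iota can come before phase epsilon or after — it is not forced.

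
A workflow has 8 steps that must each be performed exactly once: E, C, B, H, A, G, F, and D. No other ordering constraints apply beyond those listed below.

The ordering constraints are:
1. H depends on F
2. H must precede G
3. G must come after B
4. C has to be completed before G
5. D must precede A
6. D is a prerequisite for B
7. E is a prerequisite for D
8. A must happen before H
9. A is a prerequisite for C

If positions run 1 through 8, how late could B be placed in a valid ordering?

7

The only step forced after B (directly or by a chain) is G.
With 1 mandatory successor out of 8 steps total, the latest slot for B is 8−1 = 7, and it's reachable by doing all non-successors before B.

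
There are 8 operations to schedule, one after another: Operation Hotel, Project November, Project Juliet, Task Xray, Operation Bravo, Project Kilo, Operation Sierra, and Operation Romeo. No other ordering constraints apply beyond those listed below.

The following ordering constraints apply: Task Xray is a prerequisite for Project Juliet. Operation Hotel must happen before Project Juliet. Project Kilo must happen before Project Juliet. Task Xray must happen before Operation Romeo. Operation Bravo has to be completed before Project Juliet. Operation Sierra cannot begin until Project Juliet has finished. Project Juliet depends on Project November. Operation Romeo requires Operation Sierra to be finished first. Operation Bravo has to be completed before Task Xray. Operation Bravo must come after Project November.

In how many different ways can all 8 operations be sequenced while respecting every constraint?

20

The operations with no prerequisites are Operation Hotel, Project November, Project Kilo; any of them can be placed first.
Enumerating by repeatedly choosing an available operation (one whose prerequisites are all placed) gives 20 distinct complete orderings.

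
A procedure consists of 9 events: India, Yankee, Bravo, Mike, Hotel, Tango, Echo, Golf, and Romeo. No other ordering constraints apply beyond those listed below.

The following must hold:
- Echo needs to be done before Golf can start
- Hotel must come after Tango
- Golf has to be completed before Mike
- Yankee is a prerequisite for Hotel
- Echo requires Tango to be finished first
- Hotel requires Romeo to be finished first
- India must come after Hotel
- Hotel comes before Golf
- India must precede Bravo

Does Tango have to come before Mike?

Tracing the constraints gives a chain: Tango → Hotel → Golf → Mike.
That forces Tango before Mike in every valid schedule.

Yes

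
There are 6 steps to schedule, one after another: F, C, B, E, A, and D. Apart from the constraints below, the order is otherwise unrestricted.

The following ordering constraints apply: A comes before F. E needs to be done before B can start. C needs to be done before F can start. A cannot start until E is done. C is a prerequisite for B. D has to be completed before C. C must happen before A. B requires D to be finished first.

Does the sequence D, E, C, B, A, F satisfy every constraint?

Checking each listed constraint against this order: for instance, E is in position 2 and A in position 5, so that constraint holds — and the remaining constraints check out the same way.

Yes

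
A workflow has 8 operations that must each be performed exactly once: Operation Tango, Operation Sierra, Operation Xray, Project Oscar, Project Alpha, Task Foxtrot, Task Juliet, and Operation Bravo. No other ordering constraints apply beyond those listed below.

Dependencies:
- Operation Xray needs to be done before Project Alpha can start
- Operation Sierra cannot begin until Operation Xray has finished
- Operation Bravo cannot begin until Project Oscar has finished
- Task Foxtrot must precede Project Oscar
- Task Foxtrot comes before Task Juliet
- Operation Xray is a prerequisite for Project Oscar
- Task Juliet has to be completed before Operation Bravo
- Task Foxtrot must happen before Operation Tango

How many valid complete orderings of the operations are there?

700

2 operations have no prerequisites (Operation Xray, Task Foxtrot), so any of them could come first.
Enumerating by repeatedly choosing an available operation (one whose prerequisites are all placed) gives 700 distinct complete orderings.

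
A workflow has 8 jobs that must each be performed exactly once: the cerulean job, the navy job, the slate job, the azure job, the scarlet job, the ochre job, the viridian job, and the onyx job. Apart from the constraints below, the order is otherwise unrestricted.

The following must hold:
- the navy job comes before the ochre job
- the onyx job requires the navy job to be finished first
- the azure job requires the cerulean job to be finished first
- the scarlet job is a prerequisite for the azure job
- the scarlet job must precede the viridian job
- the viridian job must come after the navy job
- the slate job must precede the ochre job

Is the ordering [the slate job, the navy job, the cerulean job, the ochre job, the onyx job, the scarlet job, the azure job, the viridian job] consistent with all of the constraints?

Yes

Every stated constraint is respected: the navy job sits at position 2, ahead of the viridian job at position 8, and each of the other listed pairs likewise has the predecessor earlier in the sequence.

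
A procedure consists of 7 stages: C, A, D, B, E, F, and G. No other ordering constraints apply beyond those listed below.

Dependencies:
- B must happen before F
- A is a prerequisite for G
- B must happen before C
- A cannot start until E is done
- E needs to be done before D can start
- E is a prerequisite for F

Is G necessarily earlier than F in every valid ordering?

G and F are not related by any chain of constraints.
There exist valid orderings with F before G, so G is not required to come first.

No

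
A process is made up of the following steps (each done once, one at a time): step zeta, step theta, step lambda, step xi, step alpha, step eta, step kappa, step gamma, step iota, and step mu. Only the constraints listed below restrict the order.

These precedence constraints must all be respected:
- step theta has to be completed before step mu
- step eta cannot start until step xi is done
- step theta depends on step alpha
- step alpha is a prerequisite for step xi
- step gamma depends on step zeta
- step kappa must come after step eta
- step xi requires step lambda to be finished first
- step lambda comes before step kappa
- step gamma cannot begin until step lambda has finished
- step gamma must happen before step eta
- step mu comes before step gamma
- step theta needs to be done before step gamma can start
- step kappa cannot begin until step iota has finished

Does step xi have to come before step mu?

Step xi and step mu are not related by any chain of constraints.
There exist valid orderings with step mu before step xi, so step xi is not required to come first.

No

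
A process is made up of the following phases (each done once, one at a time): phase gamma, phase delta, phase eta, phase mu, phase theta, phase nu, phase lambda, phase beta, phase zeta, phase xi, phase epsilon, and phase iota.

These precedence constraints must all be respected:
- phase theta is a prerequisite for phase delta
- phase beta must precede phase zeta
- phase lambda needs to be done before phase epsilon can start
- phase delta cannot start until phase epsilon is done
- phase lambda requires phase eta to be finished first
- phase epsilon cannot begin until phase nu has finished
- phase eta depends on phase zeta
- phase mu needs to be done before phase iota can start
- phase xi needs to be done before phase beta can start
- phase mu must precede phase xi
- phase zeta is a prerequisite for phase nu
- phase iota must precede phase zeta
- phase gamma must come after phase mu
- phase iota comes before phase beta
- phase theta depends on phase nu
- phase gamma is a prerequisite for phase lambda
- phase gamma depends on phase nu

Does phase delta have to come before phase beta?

In fact the dependencies run the other way: phase beta → phase zeta → phase nu → phase epsilon → phase delta.
So phase delta does not have to come before phase beta — it cannot.

No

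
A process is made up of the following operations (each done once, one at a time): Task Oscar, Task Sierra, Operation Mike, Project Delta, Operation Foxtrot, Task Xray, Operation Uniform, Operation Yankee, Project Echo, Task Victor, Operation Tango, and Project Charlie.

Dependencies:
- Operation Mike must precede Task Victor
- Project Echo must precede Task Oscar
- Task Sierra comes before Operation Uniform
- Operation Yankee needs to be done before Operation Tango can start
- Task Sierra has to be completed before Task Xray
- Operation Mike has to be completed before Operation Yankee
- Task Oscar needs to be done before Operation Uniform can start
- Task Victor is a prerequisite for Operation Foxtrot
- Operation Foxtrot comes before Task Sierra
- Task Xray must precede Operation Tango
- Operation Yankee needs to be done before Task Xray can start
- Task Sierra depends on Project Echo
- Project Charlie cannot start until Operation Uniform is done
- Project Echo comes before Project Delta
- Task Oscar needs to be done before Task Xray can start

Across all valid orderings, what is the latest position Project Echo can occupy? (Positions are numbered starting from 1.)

5

Following every chain forward from Project Echo, the operations that must come later are Task Oscar, Task Sierra, Project Delta, Task Xray, Operation Uniform, Operation Tango, Project Charlie — 7 of them.
So at least 7 operations follow Project Echo, putting Project Echo no later than position 5. That position is achievable by scheduling everything else first.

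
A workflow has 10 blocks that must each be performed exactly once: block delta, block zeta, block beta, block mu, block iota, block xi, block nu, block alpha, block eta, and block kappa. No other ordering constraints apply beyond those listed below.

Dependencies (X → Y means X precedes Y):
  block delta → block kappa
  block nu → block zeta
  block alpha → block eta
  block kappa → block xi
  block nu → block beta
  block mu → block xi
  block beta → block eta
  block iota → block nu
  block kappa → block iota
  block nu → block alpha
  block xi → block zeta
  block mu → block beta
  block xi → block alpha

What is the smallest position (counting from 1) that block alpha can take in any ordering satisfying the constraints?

7

Every block that must precede block alpha has to come before it. Tracing all chains that end at block alpha, those blocks are: block delta, block mu, block iota, block xi, block nu, block kappa — 6 in total.
With 6 mandatory predecessors, the earliest block alpha can sit is position 6+1 = 7, and placing just those 6 first achieves it.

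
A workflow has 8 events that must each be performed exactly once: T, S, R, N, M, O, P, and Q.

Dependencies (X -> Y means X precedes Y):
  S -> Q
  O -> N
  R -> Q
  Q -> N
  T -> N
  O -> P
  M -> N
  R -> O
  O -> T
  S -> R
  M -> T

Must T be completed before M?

In fact the dependencies run the other way: M → T.
So T does not have to come before M — it cannot.

No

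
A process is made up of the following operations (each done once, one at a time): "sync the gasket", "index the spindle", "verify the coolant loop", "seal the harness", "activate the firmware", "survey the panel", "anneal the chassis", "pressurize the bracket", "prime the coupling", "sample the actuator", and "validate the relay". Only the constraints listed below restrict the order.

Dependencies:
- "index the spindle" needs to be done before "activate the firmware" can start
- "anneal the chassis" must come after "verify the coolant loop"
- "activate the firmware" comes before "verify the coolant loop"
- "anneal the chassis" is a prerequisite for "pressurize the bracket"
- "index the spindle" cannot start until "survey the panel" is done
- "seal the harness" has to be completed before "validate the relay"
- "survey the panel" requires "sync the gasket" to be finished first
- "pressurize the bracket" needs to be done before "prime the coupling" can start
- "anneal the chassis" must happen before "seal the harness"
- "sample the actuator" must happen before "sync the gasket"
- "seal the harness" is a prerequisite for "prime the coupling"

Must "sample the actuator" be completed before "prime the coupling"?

Yes

There is a constraint chain "sample the actuator" → "sync the gasket" → "survey the panel" → "index the spindle" → "activate the firmware" → "verify the coolant loop" → "anneal the chassis" → "seal the harness" → "prime the coupling".
That forces "sample the actuator" before "prime the coupling" in every valid schedule.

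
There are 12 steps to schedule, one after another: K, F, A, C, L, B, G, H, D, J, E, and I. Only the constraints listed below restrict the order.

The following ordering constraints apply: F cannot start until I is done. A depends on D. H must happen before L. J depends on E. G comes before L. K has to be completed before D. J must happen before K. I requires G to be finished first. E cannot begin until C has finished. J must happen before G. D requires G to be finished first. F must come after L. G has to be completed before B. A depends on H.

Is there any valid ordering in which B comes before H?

Yes

Nothing in the constraints forces H before B — there is no chain from H to B.
So a valid ordering placing B earlier than H exists.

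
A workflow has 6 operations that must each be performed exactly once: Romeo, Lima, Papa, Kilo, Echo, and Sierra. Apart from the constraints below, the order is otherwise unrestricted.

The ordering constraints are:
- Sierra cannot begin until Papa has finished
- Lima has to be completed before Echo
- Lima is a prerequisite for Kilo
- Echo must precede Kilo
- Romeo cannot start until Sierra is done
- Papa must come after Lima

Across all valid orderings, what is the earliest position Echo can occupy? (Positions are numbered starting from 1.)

2

The only operation forced before Echo (directly or transitively) is Lima.
So at minimum 1 operation comes before Echo, putting Echo no earlier than position 2. That position is achievable by scheduling exactly that predecessor first.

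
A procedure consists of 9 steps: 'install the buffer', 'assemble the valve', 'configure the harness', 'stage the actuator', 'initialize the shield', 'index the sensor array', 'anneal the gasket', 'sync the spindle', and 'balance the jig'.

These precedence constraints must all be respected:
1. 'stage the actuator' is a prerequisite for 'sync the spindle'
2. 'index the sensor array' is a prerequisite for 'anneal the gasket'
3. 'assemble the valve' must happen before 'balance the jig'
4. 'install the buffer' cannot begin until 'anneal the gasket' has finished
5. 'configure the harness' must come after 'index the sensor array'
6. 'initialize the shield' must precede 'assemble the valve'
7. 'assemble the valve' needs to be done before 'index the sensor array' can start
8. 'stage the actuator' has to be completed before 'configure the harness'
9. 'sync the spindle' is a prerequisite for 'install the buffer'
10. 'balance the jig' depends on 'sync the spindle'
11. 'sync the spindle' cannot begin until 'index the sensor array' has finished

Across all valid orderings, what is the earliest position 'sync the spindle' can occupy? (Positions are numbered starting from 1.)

The steps that are forced before 'sync the spindle', directly or transitively, are 'assemble the valve', 'stage the actuator', 'initialize the shield', 'index the sensor array'. That's 4 steps.
So at minimum 4 steps come before 'sync the spindle', putting 'sync the spindle' no earlier than position 5. That position is achievable by scheduling exactly those predecessors first.

5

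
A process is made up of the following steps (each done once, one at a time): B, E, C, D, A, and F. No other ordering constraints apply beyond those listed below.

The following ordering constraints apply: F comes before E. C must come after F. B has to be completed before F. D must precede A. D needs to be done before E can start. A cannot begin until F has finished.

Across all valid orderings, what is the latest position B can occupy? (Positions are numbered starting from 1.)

Following every chain forward from B, the steps that must come later are E, C, A, F — 4 of them.
So at least 4 steps follow B, putting B no later than position 2. That position is achievable by scheduling everything else first.

2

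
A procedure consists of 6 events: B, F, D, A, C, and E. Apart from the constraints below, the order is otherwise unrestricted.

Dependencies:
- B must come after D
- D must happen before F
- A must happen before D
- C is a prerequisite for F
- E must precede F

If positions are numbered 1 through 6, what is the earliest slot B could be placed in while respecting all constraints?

Working backwards through the constraints from B, its full set of required predecessors is D, A — 2 of them.
So at minimum 2 events come before B, putting B no earlier than position 3. That position is achievable by scheduling exactly those predecessors first.

3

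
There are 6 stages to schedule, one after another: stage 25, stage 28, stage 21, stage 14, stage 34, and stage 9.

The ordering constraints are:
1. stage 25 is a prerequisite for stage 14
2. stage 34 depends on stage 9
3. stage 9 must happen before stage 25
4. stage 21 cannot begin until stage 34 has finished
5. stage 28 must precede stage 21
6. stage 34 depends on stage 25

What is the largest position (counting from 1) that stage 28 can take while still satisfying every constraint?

Following the constraints forward from stage 28, its only required successor is stage 21.
So at least 1 stage follows stage 28, putting stage 28 no later than position 5. That position is achievable by scheduling everything else first.

5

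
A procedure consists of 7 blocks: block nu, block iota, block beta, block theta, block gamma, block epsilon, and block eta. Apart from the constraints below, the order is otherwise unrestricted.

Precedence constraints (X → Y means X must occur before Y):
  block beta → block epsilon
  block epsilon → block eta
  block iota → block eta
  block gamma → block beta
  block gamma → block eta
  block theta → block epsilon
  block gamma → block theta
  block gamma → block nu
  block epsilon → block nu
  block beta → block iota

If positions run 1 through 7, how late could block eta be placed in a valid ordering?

7

No constraint forces any block after block eta, so it can be placed last, in position 7.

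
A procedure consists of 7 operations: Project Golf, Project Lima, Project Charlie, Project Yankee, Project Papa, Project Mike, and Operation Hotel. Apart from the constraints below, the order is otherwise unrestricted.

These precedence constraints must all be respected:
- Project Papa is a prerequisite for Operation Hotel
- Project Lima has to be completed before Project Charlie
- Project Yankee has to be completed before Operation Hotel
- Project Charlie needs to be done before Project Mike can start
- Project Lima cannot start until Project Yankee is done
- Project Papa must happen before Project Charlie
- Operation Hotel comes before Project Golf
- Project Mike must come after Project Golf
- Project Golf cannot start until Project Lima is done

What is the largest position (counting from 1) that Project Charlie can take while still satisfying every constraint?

Following the constraints forward from Project Charlie, its only required successor is Project Mike.
So at least 1 operation follows Project Charlie, putting Project Charlie no later than position 6. That position is achievable by scheduling everything else first.

6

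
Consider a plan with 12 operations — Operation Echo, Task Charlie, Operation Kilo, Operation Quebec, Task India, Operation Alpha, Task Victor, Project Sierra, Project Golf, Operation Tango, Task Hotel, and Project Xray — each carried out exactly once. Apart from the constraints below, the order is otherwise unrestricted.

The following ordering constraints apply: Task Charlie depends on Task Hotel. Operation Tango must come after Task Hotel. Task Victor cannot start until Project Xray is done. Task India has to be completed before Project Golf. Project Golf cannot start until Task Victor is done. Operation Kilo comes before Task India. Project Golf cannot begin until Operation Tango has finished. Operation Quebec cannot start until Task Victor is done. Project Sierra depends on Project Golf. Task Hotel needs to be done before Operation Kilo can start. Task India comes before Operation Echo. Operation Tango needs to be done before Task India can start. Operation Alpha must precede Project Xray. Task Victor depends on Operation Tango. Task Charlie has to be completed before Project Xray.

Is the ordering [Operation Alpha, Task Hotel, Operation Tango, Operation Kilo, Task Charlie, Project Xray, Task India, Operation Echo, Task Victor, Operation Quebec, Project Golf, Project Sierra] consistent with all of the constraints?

Yes

Going through the constraints one by one, each required predecessor appears earlier in the sequence than its dependent — e.g. Operation Tango (position 3) is before Project Golf (position 11), as required.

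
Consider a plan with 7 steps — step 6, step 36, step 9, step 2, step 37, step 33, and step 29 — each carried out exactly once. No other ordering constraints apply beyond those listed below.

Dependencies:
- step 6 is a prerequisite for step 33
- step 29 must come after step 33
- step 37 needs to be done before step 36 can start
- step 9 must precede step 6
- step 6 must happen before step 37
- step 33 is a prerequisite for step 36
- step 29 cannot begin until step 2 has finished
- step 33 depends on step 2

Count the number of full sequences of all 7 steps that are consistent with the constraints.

The steps with no prerequisites are step 9, step 2; any of them can be placed first.
Counting all ways to extend the partial order to a total order gives 17.

17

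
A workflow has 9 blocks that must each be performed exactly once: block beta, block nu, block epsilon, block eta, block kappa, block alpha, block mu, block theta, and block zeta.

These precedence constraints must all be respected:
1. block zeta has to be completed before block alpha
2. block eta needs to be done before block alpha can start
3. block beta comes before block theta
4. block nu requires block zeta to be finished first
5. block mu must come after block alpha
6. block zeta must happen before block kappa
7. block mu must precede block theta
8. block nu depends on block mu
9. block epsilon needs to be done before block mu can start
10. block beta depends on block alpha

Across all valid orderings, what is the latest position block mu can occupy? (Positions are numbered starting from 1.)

Every block that must follow block mu has to come after it. Tracing all chains starting from block mu, those blocks are: block nu, block theta — 2 in total.
So at least 2 blocks follow block mu, putting block mu no later than position 7. That position is achievable by scheduling everything else first.

7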